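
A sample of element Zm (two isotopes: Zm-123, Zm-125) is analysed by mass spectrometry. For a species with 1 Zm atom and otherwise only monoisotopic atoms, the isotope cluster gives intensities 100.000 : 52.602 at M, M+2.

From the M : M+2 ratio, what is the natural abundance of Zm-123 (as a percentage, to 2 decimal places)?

65.53%

Let p = fractional abundance of Zm-123. I(M+2)/I(M) = [C(1,1)·p^0·(1−p)] / p^1 = 1·(1−p)/p = 52.602/100.000 = 0.5260
(1−p)/p = 0.5260/1 = 0.5260  ⇒  p = 1/(1 + 0.5260) = 0.6553
Zm-123: 65.53%, Zm-125: 34.47%.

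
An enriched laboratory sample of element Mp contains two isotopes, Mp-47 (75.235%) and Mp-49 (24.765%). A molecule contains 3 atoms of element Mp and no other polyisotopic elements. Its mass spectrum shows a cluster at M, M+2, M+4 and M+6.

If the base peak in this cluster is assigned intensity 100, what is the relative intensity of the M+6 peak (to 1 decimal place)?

3.6

Term probabilities: M 0.4259, M+2 0.4205, M+4 0.1384, M+6 0.0152. Base peak = M.
P(M) = C(3,0) × 0.75235^3 × 0.24765^0 = 1 × 0.42585306 × 1.0000 = 0.425853 (base)
P(M+6) = C(3,3) × 0.75235^0 × 0.24765^3 = 1 × 1.0000 × 0.0151885 = 0.015189
Relative intensity = 0.015189 / 0.425853 × 100 = 3.6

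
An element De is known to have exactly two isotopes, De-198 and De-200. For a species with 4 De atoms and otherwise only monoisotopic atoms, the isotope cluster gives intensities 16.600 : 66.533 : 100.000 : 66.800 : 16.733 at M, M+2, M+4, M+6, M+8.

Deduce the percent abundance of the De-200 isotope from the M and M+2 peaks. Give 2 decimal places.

If p is the fraction of De that is De-198, then I(M+2)/I(M) = [C(4,1)·p^3·(1−p)] / p^4 = 4·(1−p)/p = 66.533/16.600 = 4.0080
(1−p)/p = 4.0080/4 = 1.0020  ⇒  p = 1/(1 + 1.0020) = 0.4995
De-198: 49.95%, De-200: 50.05%.

50.05%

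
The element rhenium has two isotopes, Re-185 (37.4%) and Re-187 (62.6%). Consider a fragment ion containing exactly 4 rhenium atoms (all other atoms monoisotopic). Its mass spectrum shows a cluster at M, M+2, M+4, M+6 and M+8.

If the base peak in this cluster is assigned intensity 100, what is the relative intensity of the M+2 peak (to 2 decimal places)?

Binomial terms of (0.374 + 0.626)^4: M 0.0196, M+2 0.1310, M+4 0.3289, M+6 0.3670, M+8 0.1536 → M+6 is the base peak.
P(M+6) = C(4,3) × 0.374^1 × 0.626^3 = 4 × 0.3740 × 0.24531438 = 0.366990 (base)
P(M+2) = C(4,1) × 0.374^3 × 0.626^1 = 4 × 0.05231362 × 0.6260 = 0.130993
Relative intensity = 0.130993 / 0.366990 × 100 = 35.69

35.69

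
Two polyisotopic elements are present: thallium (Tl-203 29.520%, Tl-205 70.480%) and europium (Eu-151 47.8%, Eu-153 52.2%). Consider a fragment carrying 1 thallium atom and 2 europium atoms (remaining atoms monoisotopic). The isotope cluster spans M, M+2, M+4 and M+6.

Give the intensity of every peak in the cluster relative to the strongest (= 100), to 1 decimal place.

15.6 : 71.4 : 100.0 : 44.4

Thallium pattern (n=1): 0.2952 : 0.7048
Europium pattern (n=2): 0.228484 : 0.499032 : 0.272484
Convolve the two distributions (both contribute in 2-u steps):
  M: 0.2952×0.228484 = 0.067448
  M+2: 0.2952×0.499032 + 0.7048×0.228484 = 0.308350
  M+4: 0.2952×0.272484 + 0.7048×0.499032 = 0.432155
  M+6: 0.7048×0.272484 = 0.192047
Scale to base peak (0.432155) = 100: 15.6 : 71.4 : 100.0 : 44.4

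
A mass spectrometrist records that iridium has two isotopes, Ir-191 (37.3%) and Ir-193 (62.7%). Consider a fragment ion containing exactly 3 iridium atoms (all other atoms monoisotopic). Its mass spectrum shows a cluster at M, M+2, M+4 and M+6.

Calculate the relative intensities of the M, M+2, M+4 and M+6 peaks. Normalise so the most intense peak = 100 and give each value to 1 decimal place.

11.8 : 59.5 : 100.0 : 56.0

Expanding (0.373 + 0.627)^3:
P(M) = 0.373^3 = 0.051895
P(M+2) = 3 × 0.373^2 × 0.627^1 = 0.261702
P(M+4) = 3 × 0.373^1 × 0.627^2 = 0.439911
P(M+6) = 0.627^3 = 0.246492
The M+4 peak is largest (0.439911); scaling to 100 gives 11.8 : 59.5 : 100.0 : 56.0.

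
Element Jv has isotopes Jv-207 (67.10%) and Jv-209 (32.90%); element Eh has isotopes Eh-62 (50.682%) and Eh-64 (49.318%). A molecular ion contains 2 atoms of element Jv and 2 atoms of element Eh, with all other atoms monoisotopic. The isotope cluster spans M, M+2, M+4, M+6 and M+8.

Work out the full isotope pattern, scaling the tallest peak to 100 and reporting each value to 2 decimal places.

32.30 : 94.54 : 100.00 : 45.11 : 7.35

Element Jv pattern (n=2): 0.450241 : 0.441518 : 0.108241
Element Eh pattern (n=2): 0.25686651 : 0.49990698 : 0.24322651
Convolve the two distributions (both contribute in 2-u steps):
  M: 0.450241×0.25686651 = 0.115652
  M+2: 0.450241×0.49990698 + 0.441518×0.25686651 = 0.338490
  M+4: 0.450241×0.24322651 + 0.441518×0.49990698 + 0.108241×0.25686651 = 0.358032
  M+6: 0.441518×0.24322651 + 0.108241×0.49990698 = 0.161499
  M+8: 0.108241×0.24322651 = 0.026327
Scale to base peak (0.358032) = 100: 32.30 : 94.54 : 100.00 : 45.11 : 7.35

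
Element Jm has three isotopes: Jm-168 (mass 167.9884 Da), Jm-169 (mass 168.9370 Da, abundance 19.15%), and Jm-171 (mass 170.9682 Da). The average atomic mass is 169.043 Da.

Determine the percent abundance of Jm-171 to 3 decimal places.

The remaining 80.85% is split between Jm-168 (fraction x) and Jm-171 (fraction 0.8085 − x).
Substituting: 167.9884x + 170.9682(0.8085 − x) = 136.6915645
(167.9884 − 170.9682)x = -1.5362252  ⇒  x = 0.51555, y = 0.29295
Jm-168: 51.555%, Jm-171: 29.295%.

29.295%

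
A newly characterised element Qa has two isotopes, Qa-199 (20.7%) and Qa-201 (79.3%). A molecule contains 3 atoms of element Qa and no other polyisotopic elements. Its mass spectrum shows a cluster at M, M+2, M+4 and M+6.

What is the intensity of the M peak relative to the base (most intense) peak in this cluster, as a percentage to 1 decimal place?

(0.207 + 0.793)^3 gives M 0.0089, M+2 0.1019, M+4 0.3905, M+6 0.4987; the largest is M+6.
P(M+6) = C(3,3) × 0.207^0 × 0.793^3 = 1 × 1.0000 × 0.49867726 = 0.498677 (base)
P(M) = C(3,0) × 0.207^3 × 0.793^0 = 1 × 0.00886974 × 1.0000 = 0.008870
Relative intensity = 0.008870 / 0.498677 × 100 = 1.8

1.8%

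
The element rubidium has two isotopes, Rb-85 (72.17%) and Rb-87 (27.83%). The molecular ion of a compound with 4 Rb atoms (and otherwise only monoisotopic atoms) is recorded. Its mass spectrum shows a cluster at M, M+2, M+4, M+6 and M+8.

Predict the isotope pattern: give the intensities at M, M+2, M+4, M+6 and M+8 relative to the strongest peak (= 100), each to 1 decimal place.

Expanding (0.7217 + 0.2783)^4:
P(M) = 0.7217^4 = 0.271286
P(M+2) = 4 × 0.7217^3 × 0.2783^1 = 0.418450
P(M+4) = 6 × 0.7217^2 × 0.2783^2 = 0.242042
P(M+6) = 4 × 0.7217^1 × 0.2783^3 = 0.062224
P(M+8) = 0.2783^4 = 0.005999
The M+2 peak is largest (0.418450); scaling to 100 gives 64.8 : 100.0 : 57.8 : 14.9 : 1.4.

64.8 : 100.0 : 57.8 : 14.9 : 1.4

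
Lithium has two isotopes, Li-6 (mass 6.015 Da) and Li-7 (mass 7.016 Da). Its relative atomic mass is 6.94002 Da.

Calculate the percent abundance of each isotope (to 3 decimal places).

Li-6: 7.590%, Li-7: 92.410%

Writing the weighted mean with unknown fraction x of Li-6:
6.015·x + 7.016·(1 − x) = 6.94002
(6.015 − 7.016)·x = 6.94002 − 7.016
x = -0.07598 / -1.001 = 0.07590 → 7.590% Li-6, 92.410% Li-7.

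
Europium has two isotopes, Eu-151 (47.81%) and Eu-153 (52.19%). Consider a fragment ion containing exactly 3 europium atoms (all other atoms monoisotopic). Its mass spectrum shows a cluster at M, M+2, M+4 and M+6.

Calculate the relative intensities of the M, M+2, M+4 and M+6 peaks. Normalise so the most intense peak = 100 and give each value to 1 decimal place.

28.0 : 91.6 : 100.0 : 36.4

The 3 Eu atoms are independent, so intensities follow the terms of (0.4781 + 0.5219)^3.
P(M) = 0.4781^3 = 0.109284
P(M+2) = 3 × 0.4781^2 × 0.5219^1 = 0.357887
P(M+4) = 3 × 0.4781^1 × 0.5219^2 = 0.390674
P(M+6) = 0.5219^3 = 0.142155
The M+4 peak is largest (0.390674); scaling to 100 gives 28.0 : 91.6 : 100.0 : 36.4.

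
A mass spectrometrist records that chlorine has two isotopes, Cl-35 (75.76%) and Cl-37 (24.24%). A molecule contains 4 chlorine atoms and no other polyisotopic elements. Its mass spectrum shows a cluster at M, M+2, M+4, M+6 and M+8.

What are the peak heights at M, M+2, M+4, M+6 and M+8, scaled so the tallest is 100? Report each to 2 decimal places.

The 4 Cl atoms are independent, so intensities follow the terms of (0.7576 + 0.2424)^4.
P(M) = 0.7576^4 = 0.329428
P(M+2) = 4 × 0.7576^3 × 0.2424^1 = 0.421612
P(M+4) = 6 × 0.7576^2 × 0.2424^2 = 0.202347
P(M+6) = 4 × 0.7576^1 × 0.2424^3 = 0.043162
P(M+8) = 0.2424^4 = 0.003452
The M+2 peak is largest (0.421612); scaling to 100 gives 78.14 : 100.00 : 47.99 : 10.24 : 0.82.

78.14 : 100.00 : 47.99 : 10.24 : 0.82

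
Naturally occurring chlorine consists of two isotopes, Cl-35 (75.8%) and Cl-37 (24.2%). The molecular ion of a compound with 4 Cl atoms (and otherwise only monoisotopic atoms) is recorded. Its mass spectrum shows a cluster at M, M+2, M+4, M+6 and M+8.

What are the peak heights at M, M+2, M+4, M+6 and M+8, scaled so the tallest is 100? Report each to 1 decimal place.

78.3 : 100.0 : 47.9 : 10.2 : 0.8

Expanding (0.758 + 0.242)^4:
P(M) = 0.758^4 = 0.330124
P(M+2) = 4 × 0.758^3 × 0.242^1 = 0.421583
P(M+4) = 6 × 0.758^2 × 0.242^2 = 0.201893
P(M+6) = 4 × 0.758^1 × 0.242^3 = 0.042971
P(M+8) = 0.242^4 = 0.003430
The M+2 peak is largest (0.421583); scaling to 100 gives 78.3 : 100.0 : 47.9 : 10.2 : 0.8.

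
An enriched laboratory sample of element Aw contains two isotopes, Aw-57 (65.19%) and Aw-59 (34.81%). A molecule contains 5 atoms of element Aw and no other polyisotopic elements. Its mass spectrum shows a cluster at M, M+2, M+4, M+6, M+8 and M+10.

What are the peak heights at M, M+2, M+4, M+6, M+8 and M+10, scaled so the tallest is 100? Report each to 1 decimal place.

Expanding (0.6519 + 0.3481)^5:
P(M) = 0.6519^5 = 0.117735
P(M+2) = 5 × 0.6519^4 × 0.3481^1 = 0.314339
P(M+4) = 10 × 0.6519^3 × 0.3481^2 = 0.335700
P(M+6) = 10 × 0.6519^2 × 0.3481^3 = 0.179256
P(M+8) = 5 × 0.6519^1 × 0.3481^4 = 0.047859
P(M+10) = 0.3481^5 = 0.005111
The M+4 peak is largest (0.335700); scaling to 100 gives 35.1 : 93.6 : 100.0 : 53.4 : 14.3 : 1.5.

35.1 : 93.6 : 100.0 : 53.4 : 14.3 : 1.5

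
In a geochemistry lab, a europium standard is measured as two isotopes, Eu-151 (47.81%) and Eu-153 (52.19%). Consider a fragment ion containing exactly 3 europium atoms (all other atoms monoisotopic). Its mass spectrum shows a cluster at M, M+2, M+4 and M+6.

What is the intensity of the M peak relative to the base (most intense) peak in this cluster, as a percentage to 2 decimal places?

27.97%

Term probabilities: M 0.1093, M+2 0.3579, M+4 0.3907, M+6 0.1422. Base peak = M+4.
P(M+4) = C(3,2) × 0.4781^1 × 0.5219^2 = 3 × 0.4781 × 0.27237961 = 0.390674 (base)
P(M) = C(3,0) × 0.4781^3 × 0.5219^0 = 1 × 0.10928391 × 1.0000 = 0.109284
Relative intensity = 0.109284 / 0.390674 × 100 = 27.97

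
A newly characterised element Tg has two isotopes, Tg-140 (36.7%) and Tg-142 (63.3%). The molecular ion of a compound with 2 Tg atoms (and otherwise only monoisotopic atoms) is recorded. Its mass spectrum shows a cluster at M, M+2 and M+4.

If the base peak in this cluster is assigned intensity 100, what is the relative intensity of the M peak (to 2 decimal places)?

28.99

Term probabilities: M 0.1347, M+2 0.4646, M+4 0.4007. Base peak = M+2.
P(M+2) = C(2,1) × 0.367^1 × 0.633^1 = 2 × 0.3670 × 0.6330 = 0.464622 (base)
P(M) = C(2,0) × 0.367^2 × 0.633^0 = 1 × 0.134689 × 1.0000 = 0.134689
Relative intensity = 0.134689 / 0.464622 × 100 = 28.99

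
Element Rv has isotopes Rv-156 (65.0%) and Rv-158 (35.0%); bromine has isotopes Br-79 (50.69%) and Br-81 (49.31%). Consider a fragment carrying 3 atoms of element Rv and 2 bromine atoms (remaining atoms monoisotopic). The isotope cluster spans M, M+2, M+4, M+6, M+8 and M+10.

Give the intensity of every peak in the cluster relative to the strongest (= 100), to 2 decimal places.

Element Rv pattern (n=3): 0.274625 : 0.443625 : 0.238875 : 0.042875
Bromine pattern (n=2): 0.25694761 : 0.49990478 : 0.24314761
Convolve the two distributions (both contribute in 2-u steps):
  M: 0.274625×0.25694761 = 0.070564
  M+2: 0.274625×0.49990478 + 0.443625×0.25694761 = 0.251275
  M+4: 0.274625×0.24314761 + 0.443625×0.49990478 + 0.238875×0.25694761 = 0.349923
  M+6: 0.443625×0.24314761 + 0.238875×0.49990478 + 0.042875×0.25694761 = 0.238298
  M+8: 0.238875×0.24314761 + 0.042875×0.49990478 = 0.079515
  M+10: 0.042875×0.24314761 = 0.010425
Scale to base peak (0.349923) = 100: 20.17 : 71.81 : 100.00 : 68.10 : 22.72 : 2.98

20.17 : 71.81 : 100.00 : 68.10 : 22.72 : 2.98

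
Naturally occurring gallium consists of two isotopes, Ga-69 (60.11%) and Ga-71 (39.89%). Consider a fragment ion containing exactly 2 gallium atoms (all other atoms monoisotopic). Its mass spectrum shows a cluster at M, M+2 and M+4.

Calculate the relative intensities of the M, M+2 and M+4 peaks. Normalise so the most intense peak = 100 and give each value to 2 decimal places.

75.34 : 100.00 : 33.18

Each Ga atom is independently Ga-69 (p = 0.6011) or Ga-71 (q = 0.3989); the cluster is the binomial expansion (p + q)^2.
P(M) = 0.6011^2 = 0.361321
P(M+2) = 2 × 0.6011^1 × 0.3989^1 = 0.479558
P(M+4) = 0.3989^2 = 0.159121
The M+2 peak is largest (0.479558); scaling to 100 gives 75.34 : 100.00 : 33.18.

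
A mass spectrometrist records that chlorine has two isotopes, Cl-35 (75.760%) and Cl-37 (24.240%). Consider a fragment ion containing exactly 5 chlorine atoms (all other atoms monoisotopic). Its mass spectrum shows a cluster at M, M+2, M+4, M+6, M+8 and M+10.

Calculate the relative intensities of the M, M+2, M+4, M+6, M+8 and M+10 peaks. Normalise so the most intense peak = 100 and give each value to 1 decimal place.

62.5 : 100.0 : 64.0 : 20.5 : 3.3 : 0.2

Each Cl atom is independently Cl-35 (p = 0.75760) or Cl-37 (q = 0.24240); the cluster is the binomial expansion (p + q)^5.
P(M) = 0.75760^5 = 0.249574
P(M+2) = 5 × 0.75760^4 × 0.24240^1 = 0.399266
P(M+4) = 10 × 0.75760^3 × 0.24240^2 = 0.255497
P(M+6) = 10 × 0.75760^2 × 0.24240^3 = 0.081748
P(M+8) = 5 × 0.75760^1 × 0.24240^4 = 0.013078
P(M+10) = 0.24240^5 = 0.000837
The M+2 peak is largest (0.399266); scaling to 100 gives 62.5 : 100.0 : 64.0 : 20.5 : 3.3 : 0.2.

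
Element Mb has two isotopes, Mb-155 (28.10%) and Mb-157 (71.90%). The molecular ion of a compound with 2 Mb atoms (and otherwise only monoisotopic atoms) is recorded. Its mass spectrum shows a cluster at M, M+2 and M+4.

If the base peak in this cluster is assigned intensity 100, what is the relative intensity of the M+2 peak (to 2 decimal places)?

Binomial terms of (0.2810 + 0.7190)^2: M 0.0790, M+2 0.4041, M+4 0.5170 → M+4 is the base peak.
P(M+4) = C(2,2) × 0.2810^0 × 0.7190^2 = 1 × 1.0000 × 0.516961 = 0.516961 (base)
P(M+2) = C(2,1) × 0.2810^1 × 0.7190^1 = 2 × 0.2810 × 0.7190 = 0.404078
Relative intensity = 0.404078 / 0.516961 × 100 = 78.16

78.16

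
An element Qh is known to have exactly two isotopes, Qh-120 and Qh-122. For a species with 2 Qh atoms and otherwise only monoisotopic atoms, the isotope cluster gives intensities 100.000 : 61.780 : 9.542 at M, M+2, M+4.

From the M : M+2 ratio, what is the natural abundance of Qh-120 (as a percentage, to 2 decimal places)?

76.40%

If p is the fraction of Qh that is Qh-120, then I(M+2)/I(M) = [C(2,1)·p^1·(1−p)] / p^2 = 2·(1−p)/p = 61.780/100.000 = 0.6178
(1−p)/p = 0.6178/2 = 0.3089  ⇒  p = 1/(1 + 0.3089) = 0.7640
Qh-120: 76.40%, Qh-122: 23.60%.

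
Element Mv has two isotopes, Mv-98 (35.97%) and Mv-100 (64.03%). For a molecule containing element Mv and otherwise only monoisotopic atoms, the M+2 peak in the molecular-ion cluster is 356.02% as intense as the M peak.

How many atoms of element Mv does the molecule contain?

With n Mv atoms, P(M+2)/P(M) = C(n,1)·p^(n−1)q / p^n = n·q/p = n · 0.6403/0.3597.
n = 3.5602 × 0.3597/0.6403 = 2.00 ≈ 2

2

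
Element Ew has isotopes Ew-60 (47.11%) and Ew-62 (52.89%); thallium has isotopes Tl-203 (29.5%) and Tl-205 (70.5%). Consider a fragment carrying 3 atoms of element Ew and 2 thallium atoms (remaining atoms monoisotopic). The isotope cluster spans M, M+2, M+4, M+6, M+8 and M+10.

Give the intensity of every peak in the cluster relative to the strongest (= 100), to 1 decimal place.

2.6 : 21.0 : 66.1 : 100.0 : 73.2 : 20.9

Element Ew pattern (n=3): 0.10455368 : 0.3521446 : 0.39534977 : 0.14795195
Thallium pattern (n=2): 0.087025 : 0.41595 : 0.497025
Convolve the two distributions (both contribute in 2-u steps):
  M: 0.10455368×0.087025 = 0.009099
  M+2: 0.10455368×0.41595 + 0.3521446×0.087025 = 0.074134
  M+4: 0.10455368×0.497025 + 0.3521446×0.41595 + 0.39534977×0.087025 = 0.232846
  M+6: 0.3521446×0.497025 + 0.39534977×0.41595 + 0.14795195×0.087025 = 0.352346
  M+8: 0.39534977×0.497025 + 0.14795195×0.41595 = 0.258039
  M+10: 0.14795195×0.497025 = 0.073536
Scale to base peak (0.352346) = 100: 2.6 : 21.0 : 66.1 : 100.0 : 73.2 : 20.9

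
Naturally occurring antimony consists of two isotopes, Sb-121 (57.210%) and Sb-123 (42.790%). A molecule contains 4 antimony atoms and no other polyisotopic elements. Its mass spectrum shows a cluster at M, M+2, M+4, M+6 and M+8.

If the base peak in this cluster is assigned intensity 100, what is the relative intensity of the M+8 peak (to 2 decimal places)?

9.32

(0.57210 + 0.42790)^4 gives M 0.1071, M+2 0.3205, M+4 0.3596, M+6 0.1793, M+8 0.0335; the largest is M+4.
P(M+4) = C(4,2) × 0.57210^2 × 0.42790^2 = 6 × 0.32729841 × 0.18309841 = 0.359567 (base)
P(M+8) = C(4,4) × 0.57210^0 × 0.42790^4 = 1 × 1.0000 × 0.03352503 = 0.033525
Relative intensity = 0.033525 / 0.359567 × 100 = 9.32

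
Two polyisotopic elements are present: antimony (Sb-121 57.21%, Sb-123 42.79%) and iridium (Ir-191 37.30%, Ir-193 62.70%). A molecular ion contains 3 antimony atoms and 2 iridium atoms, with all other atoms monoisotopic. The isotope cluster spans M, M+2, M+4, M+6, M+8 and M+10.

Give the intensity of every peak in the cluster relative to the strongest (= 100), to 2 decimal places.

Antimony pattern (n=3): 0.18724742 : 0.42015297 : 0.3142518 : 0.07834781
Iridium pattern (n=2): 0.139129 : 0.467742 : 0.393129
Convolve the two distributions (both contribute in 2-u steps):
  M: 0.18724742×0.139129 = 0.026052
  M+2: 0.18724742×0.467742 + 0.42015297×0.139129 = 0.146039
  M+4: 0.18724742×0.393129 + 0.42015297×0.467742 + 0.3142518×0.139129 = 0.313857
  M+6: 0.42015297×0.393129 + 0.3142518×0.467742 + 0.07834781×0.139129 = 0.323064
  M+8: 0.3142518×0.393129 + 0.07834781×0.467742 = 0.160188
  M+10: 0.07834781×0.393129 = 0.030801
Scale to base peak (0.323064) = 100: 8.06 : 45.20 : 97.15 : 100.00 : 49.58 : 9.53

8.06 : 45.20 : 97.15 : 100.00 : 49.58 : 9.53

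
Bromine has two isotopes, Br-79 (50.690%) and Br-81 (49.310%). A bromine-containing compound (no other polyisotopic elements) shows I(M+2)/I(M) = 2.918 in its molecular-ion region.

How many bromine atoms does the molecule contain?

With n Br atoms, P(M+2)/P(M) = C(n,1)·p^(n−1)q / p^n = n·q/p = n · 0.49310/0.50690.
n = 2.918 × 0.50690/0.49310 = 3.00 ≈ 3

3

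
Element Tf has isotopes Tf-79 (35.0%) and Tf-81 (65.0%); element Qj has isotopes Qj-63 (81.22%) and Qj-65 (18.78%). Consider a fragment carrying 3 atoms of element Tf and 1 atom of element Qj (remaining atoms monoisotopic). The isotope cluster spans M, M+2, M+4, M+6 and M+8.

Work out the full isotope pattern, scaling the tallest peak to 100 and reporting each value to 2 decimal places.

8.59 : 49.87 : 100.00 : 75.61 : 12.73

Element Tf pattern (n=3): 0.042875 : 0.238875 : 0.443625 : 0.274625
Element Qj pattern (n=1): 0.8122 : 0.1878
Convolve the two distributions (both contribute in 2-u steps):
  M: 0.042875×0.8122 = 0.034823
  M+2: 0.042875×0.1878 + 0.238875×0.8122 = 0.202066
  M+4: 0.238875×0.1878 + 0.443625×0.8122 = 0.405173
  M+6: 0.443625×0.1878 + 0.274625×0.8122 = 0.306363
  M+8: 0.274625×0.1878 = 0.051575
Scale to base peak (0.405173) = 100: 8.59 : 49.87 : 100.00 : 75.61 : 12.73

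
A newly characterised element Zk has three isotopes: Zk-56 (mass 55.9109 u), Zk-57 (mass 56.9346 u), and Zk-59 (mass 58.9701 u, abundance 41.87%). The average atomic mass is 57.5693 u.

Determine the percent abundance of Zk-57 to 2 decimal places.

36.88%

The remaining 58.13% is split between Zk-56 (fraction x) and Zk-57 (fraction 0.5813 − x).
Substituting: 55.9109x + 56.9346(0.5813 − x) = 32.87851913
(55.9109 − 56.9346)x = -0.21756385  ⇒  x = 0.21253, y = 0.36877
Zk-56: 21.25%, Zk-57: 36.88%.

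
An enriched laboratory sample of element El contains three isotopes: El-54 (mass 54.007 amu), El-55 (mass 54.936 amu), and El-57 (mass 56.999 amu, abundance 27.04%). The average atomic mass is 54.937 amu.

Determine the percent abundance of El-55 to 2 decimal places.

13.02%

The remaining 72.96% is split between El-54 (fraction x) and El-55 (fraction 0.7296 − x).
Substituting: 54.007x + 54.936(0.7296 − x) = 39.5244704
(54.007 − 54.936)x = -0.5568352  ⇒  x = 0.59939, y = 0.13021
El-54: 59.94%, El-55: 13.02%.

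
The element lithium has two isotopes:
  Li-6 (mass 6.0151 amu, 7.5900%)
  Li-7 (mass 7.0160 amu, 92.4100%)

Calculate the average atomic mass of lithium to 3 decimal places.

6.940 amu

Ar = Σ fᵢ·mᵢ = 0.075900 × 6.0151 + 0.924100 × 7.0160
= 0.45655 + 6.48349 = 6.94004 amu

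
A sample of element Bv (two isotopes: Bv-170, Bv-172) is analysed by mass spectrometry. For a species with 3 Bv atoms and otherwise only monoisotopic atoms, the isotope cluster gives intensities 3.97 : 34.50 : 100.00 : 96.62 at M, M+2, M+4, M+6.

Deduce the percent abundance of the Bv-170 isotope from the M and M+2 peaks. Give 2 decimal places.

25.66%

Let p = fractional abundance of Bv-170. I(M+2)/I(M) = [C(3,1)·p^2·(1−p)] / p^3 = 3·(1−p)/p = 34.50/3.97 = 8.6902
(1−p)/p = 8.6902/3 = 2.8967  ⇒  p = 1/(1 + 2.8967) = 0.2566
Bv-170: 25.66%, Bv-172: 74.34%.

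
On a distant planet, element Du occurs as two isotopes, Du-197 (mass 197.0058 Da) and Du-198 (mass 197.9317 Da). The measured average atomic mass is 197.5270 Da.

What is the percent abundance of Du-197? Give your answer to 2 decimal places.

43.71%

Writing the weighted mean with unknown fraction x of Du-197:
197.0058·x + 197.9317·(1 − x) = 197.5270
(197.0058 − 197.9317)·x = 197.5270 − 197.9317
x = -0.4047 / -0.9259 = 0.43709 → 43.71% Du-197, 56.29% Du-198.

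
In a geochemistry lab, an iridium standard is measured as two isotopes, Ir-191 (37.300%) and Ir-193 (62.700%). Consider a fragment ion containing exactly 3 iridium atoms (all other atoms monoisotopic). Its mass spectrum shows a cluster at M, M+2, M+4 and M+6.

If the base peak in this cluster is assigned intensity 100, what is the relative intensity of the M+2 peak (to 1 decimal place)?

Term probabilities: M 0.0519, M+2 0.2617, M+4 0.4399, M+6 0.2465. Base peak = M+4.
P(M+4) = C(3,2) × 0.37300^1 × 0.62700^2 = 3 × 0.3730 × 0.393129 = 0.439911 (base)
P(M+2) = C(3,1) × 0.37300^2 × 0.62700^1 = 3 × 0.139129 × 0.6270 = 0.261702
Relative intensity = 0.261702 / 0.439911 × 100 = 59.5

59.5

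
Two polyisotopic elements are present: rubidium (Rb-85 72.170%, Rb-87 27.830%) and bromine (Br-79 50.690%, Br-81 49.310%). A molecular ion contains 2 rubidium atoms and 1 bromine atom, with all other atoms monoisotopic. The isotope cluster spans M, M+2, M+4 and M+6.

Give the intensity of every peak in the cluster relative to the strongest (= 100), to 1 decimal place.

57.3 : 100.0 : 51.5 : 8.3

Rubidium pattern (n=2): 0.52085089 : 0.40169822 : 0.07745089
Bromine pattern (n=1): 0.5069 : 0.4931
Convolve the two distributions (both contribute in 2-u steps):
  M: 0.52085089×0.5069 = 0.264019
  M+2: 0.52085089×0.4931 + 0.40169822×0.5069 = 0.460452
  M+4: 0.40169822×0.4931 + 0.07745089×0.5069 = 0.237337
  M+6: 0.07745089×0.4931 = 0.038191
Scale to base peak (0.460452) = 100: 57.3 : 100.0 : 51.5 : 8.3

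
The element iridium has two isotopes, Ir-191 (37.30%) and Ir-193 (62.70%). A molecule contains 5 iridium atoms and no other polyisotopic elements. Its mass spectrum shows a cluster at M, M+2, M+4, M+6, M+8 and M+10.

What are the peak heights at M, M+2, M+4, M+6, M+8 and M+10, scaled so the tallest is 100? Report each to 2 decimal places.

2.11 : 17.70 : 59.49 : 100.00 : 84.05 : 28.26

Expanding (0.3730 + 0.6270)^5:
P(M) = 0.3730^5 = 0.007220
P(M+2) = 5 × 0.3730^4 × 0.6270^1 = 0.060684
P(M+4) = 10 × 0.3730^3 × 0.6270^2 = 0.204015
P(M+6) = 10 × 0.3730^2 × 0.6270^3 = 0.342942
P(M+8) = 5 × 0.3730^1 × 0.6270^4 = 0.288237
P(M+10) = 0.6270^5 = 0.096903
The M+6 peak is largest (0.342942); scaling to 100 gives 2.11 : 17.70 : 59.49 : 100.00 : 84.05 : 28.26.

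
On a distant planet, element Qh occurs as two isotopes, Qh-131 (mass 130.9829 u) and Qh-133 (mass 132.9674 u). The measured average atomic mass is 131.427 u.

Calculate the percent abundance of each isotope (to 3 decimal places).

With x = fraction of Qh-131 (so Qh-133 is 1 − x):
130.9829·x + 132.9674·(1 − x) = 131.427
(130.9829 − 132.9674)·x = 131.427 − 132.9674
x = -1.5404 / -1.9845 = 0.77622 → 77.622% Qh-131, 22.378% Qh-133.

Qh-131: 77.622%, Qh-133: 22.378%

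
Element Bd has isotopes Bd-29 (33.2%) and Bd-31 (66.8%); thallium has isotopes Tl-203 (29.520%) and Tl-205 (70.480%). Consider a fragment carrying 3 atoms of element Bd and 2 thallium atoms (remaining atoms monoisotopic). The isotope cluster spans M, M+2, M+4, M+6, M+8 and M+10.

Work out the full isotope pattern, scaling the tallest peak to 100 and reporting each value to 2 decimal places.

0.92 : 10.00 : 43.16 : 92.99 : 100.00 : 42.94

Element Bd pattern (n=3): 0.03659437 : 0.2208889 : 0.4444391 : 0.29807763
Thallium pattern (n=2): 0.08714304 : 0.41611392 : 0.49674304
Convolve the two distributions (both contribute in 2-u steps):
  M: 0.03659437×0.08714304 = 0.003189
  M+2: 0.03659437×0.41611392 + 0.2208889×0.08714304 = 0.034476
  M+4: 0.03659437×0.49674304 + 0.2208889×0.41611392 + 0.4444391×0.08714304 = 0.148823
  M+6: 0.2208889×0.49674304 + 0.4444391×0.41611392 + 0.29807763×0.08714304 = 0.320638
  M+8: 0.4444391×0.49674304 + 0.29807763×0.41611392 = 0.344806
  M+10: 0.29807763×0.49674304 = 0.148068
Scale to base peak (0.344806) = 100: 0.92 : 10.00 : 43.16 : 92.99 : 100.00 : 42.94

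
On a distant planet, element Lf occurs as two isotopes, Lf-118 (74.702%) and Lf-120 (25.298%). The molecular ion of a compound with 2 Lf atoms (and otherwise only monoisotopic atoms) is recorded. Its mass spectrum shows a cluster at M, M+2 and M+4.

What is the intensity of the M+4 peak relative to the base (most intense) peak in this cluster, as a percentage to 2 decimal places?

Term probabilities: M 0.5580, M+2 0.3780, M+4 0.0640. Base peak = M.
P(M) = C(2,0) × 0.74702^2 × 0.25298^0 = 1 × 0.55803888 × 1.0000 = 0.558039 (base)
P(M+4) = C(2,2) × 0.74702^0 × 0.25298^2 = 1 × 1.0000 × 0.06399888 = 0.063999
Relative intensity = 0.063999 / 0.558039 × 100 = 11.47

11.47%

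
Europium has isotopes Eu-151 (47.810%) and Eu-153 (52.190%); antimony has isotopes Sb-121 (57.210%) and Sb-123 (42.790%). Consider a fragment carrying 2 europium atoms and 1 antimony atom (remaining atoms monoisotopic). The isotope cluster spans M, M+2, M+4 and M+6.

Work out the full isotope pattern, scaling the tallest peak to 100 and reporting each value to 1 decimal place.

34.1 : 100.0 : 96.4 : 30.4

Europium pattern (n=2): 0.22857961 : 0.49904078 : 0.27237961
Antimony pattern (n=1): 0.5721 : 0.4279
Convolve the two distributions (both contribute in 2-u steps):
  M: 0.22857961×0.5721 = 0.130770
  M+2: 0.22857961×0.4279 + 0.49904078×0.5721 = 0.383310
  M+4: 0.49904078×0.4279 + 0.27237961×0.5721 = 0.369368
  M+6: 0.27237961×0.4279 = 0.116551
Scale to base peak (0.383310) = 100: 34.1 : 100.0 : 96.4 : 30.4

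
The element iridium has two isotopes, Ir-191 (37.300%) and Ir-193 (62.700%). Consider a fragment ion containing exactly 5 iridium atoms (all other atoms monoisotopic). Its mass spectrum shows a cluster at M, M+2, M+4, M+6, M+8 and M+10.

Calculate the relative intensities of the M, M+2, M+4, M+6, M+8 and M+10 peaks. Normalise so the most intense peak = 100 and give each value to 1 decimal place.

2.1 : 17.7 : 59.5 : 100.0 : 84.0 : 28.3

Each Ir atom is independently Ir-191 (p = 0.37300) or Ir-193 (q = 0.62700); the cluster is the binomial expansion (p + q)^5.
P(M) = 0.37300^5 = 0.007220
P(M+2) = 5 × 0.37300^4 × 0.62700^1 = 0.060684
P(M+4) = 10 × 0.37300^3 × 0.62700^2 = 0.204015
P(M+6) = 10 × 0.37300^2 × 0.62700^3 = 0.342942
P(M+8) = 5 × 0.37300^1 × 0.62700^4 = 0.288237
P(M+10) = 0.62700^5 = 0.096903
The M+6 peak is largest (0.342942); scaling to 100 gives 2.1 : 17.7 : 59.5 : 100.0 : 84.0 : 28.3.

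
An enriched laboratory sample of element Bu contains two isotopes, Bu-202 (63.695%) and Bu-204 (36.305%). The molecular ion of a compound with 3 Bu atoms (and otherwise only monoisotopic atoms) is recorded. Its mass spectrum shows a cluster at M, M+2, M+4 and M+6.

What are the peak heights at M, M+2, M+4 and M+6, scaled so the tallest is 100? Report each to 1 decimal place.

58.5 : 100.0 : 57.0 : 10.8

Each Bu atom is independently Bu-202 (p = 0.63695) or Bu-204 (q = 0.36305); the cluster is the binomial expansion (p + q)^3.
P(M) = 0.63695^3 = 0.258414
P(M+2) = 3 × 0.63695^2 × 0.36305^1 = 0.441874
P(M+4) = 3 × 0.63695^1 × 0.36305^2 = 0.251860
P(M+6) = 0.36305^3 = 0.047852
The M+2 peak is largest (0.441874); scaling to 100 gives 58.5 : 100.0 : 57.0 : 10.8.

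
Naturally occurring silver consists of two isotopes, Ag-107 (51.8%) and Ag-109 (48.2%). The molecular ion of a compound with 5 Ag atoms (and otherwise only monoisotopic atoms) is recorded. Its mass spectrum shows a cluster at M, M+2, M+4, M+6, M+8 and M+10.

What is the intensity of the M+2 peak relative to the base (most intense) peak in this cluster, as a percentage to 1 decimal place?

53.7%

Binomial terms of (0.518 + 0.482)^5: M 0.0373, M+2 0.1735, M+4 0.3229, M+6 0.3005, M+8 0.1398, M+10 0.0260 → M+4 is the base peak.
P(M+4) = C(5,2) × 0.518^3 × 0.482^2 = 10 × 0.13899183 × 0.232324 = 0.322911 (base)
P(M+2) = C(5,1) × 0.518^4 × 0.482^1 = 5 × 0.07199777 × 0.4820 = 0.173515
Relative intensity = 0.173515 / 0.322911 × 100 = 53.7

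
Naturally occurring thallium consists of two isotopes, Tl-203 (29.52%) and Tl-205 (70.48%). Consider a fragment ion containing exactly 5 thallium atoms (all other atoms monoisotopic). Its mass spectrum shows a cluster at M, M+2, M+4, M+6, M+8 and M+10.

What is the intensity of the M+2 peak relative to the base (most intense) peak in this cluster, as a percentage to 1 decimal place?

Binomial terms of (0.2952 + 0.7048)^5: M 0.0022, M+2 0.0268, M+4 0.1278, M+6 0.3051, M+8 0.3642, M+10 0.1739 → M+8 is the base peak.
P(M+8) = C(5,4) × 0.2952^1 × 0.7048^4 = 5 × 0.2952 × 0.24675365 = 0.364208 (base)
P(M+2) = C(5,1) × 0.2952^4 × 0.7048^1 = 5 × 0.00759391 × 0.7048 = 0.026761
Relative intensity = 0.026761 / 0.364208 × 100 = 7.3

7.3%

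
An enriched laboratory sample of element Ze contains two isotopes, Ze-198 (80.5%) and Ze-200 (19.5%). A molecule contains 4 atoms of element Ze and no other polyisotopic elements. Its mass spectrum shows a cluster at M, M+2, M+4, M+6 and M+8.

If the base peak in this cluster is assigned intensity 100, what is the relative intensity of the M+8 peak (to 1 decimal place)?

0.3

(0.805 + 0.195)^4 gives M 0.4199, M+2 0.4069, M+4 0.1478, M+6 0.0239, M+8 0.0014; the largest is M.
P(M) = C(4,0) × 0.805^4 × 0.195^0 = 1 × 0.4199364 × 1.0000 = 0.419936 (base)
P(M+8) = C(4,4) × 0.805^0 × 0.195^4 = 1 × 1.0000 × 0.0014459 = 0.001446
Relative intensity = 0.001446 / 0.419936 × 100 = 0.3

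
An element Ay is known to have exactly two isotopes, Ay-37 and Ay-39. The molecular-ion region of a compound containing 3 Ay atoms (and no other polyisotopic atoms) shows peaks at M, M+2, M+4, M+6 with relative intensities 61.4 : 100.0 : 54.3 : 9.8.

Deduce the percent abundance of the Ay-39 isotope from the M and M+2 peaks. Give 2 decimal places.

If p is the fraction of Ay that is Ay-37, then I(M+2)/I(M) = [C(3,1)·p^2·(1−p)] / p^3 = 3·(1−p)/p = 100.0/61.4 = 1.6287
(1−p)/p = 1.6287/3 = 0.5429  ⇒  p = 1/(1 + 0.5429) = 0.6481
Ay-37: 64.81%, Ay-39: 35.19%.

35.19%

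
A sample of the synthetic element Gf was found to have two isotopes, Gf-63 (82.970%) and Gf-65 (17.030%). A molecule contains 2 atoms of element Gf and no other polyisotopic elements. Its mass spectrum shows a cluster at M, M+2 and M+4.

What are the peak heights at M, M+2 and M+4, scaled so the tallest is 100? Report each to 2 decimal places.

Expanding (0.82970 + 0.17030)^2:
P(M) = 0.82970^2 = 0.688402
P(M+2) = 2 × 0.82970^1 × 0.17030^1 = 0.282596
P(M+4) = 0.17030^2 = 0.029002
The M peak is largest (0.688402); scaling to 100 gives 100.00 : 41.05 : 4.21.

100.00 : 41.05 : 4.21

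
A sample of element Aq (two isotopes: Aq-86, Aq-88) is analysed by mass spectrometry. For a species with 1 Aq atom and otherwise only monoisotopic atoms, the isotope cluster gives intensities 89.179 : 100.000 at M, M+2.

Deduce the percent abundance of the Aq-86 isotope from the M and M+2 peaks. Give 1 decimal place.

Write p for the Aq-86 fraction. I(M+2)/I(M) = [C(1,1)·p^0·(1−p)] / p^1 = 1·(1−p)/p = 100.000/89.179 = 1.1213
(1−p)/p = 1.1213/1 = 1.1213  ⇒  p = 1/(1 + 1.1213) = 0.4714
Aq-86: 47.1%, Aq-88: 52.9%.

47.1%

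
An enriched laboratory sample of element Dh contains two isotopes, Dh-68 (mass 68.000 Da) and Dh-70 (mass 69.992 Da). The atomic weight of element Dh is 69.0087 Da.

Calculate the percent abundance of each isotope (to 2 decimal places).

Dh-68: 49.36%, Dh-70: 50.64%

Writing the weighted mean with unknown fraction x of Dh-68:
68.000·x + 69.992·(1 − x) = 69.0087
(68.000 − 69.992)·x = 69.0087 − 69.992
x = -0.9833 / -1.992 = 0.49362 → 49.36% Dh-68, 50.64% Dh-70.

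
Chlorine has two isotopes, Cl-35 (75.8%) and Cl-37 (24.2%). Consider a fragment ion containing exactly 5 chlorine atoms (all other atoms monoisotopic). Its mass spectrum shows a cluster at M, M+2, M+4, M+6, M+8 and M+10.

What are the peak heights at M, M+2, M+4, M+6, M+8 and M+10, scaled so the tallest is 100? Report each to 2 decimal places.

62.64 : 100.00 : 63.85 : 20.39 : 3.25 : 0.21

The 5 Cl atoms are independent, so intensities follow the terms of (0.758 + 0.242)^5.
P(M) = 0.758^5 = 0.250234
P(M+2) = 5 × 0.758^4 × 0.242^1 = 0.399450
P(M+4) = 10 × 0.758^3 × 0.242^2 = 0.255058
P(M+6) = 10 × 0.758^2 × 0.242^3 = 0.081430
P(M+8) = 5 × 0.758^1 × 0.242^4 = 0.012999
P(M+10) = 0.242^5 = 0.000830
The M+2 peak is largest (0.399450); scaling to 100 gives 62.64 : 100.00 : 63.85 : 20.39 : 3.25 : 0.21.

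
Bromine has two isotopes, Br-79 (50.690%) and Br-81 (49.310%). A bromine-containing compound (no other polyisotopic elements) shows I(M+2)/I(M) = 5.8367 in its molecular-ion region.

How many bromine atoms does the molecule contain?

With n Br atoms, P(M+2)/P(M) = C(n,1)·p^(n−1)q / p^n = n·q/p = n · 0.49310/0.50690.
n = 5.8367 × 0.50690/0.49310 = 6.00 ≈ 6

6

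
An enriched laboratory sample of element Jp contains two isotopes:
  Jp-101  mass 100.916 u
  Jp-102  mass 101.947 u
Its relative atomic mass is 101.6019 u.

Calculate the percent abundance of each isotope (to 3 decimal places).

Writing the weighted mean with unknown fraction x of Jp-101:
100.916·x + 101.947·(1 − x) = 101.6019
(100.916 − 101.947)·x = 101.6019 − 101.947
x = -0.3451 / -1.031 = 0.33472 → 33.472% Jp-101, 66.528% Jp-102.

Jp-101: 33.472%, Jp-102: 66.528%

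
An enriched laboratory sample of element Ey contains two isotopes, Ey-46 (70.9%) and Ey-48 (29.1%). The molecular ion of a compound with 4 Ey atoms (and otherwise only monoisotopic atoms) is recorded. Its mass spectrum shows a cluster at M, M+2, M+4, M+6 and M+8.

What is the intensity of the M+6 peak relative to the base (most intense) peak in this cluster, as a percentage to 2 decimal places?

16.85%

Binomial terms of (0.709 + 0.291)^4: M 0.2527, M+2 0.4149, M+4 0.2554, M+6 0.0699, M+8 0.0072 → M+2 is the base peak.
P(M+2) = C(4,1) × 0.709^3 × 0.291^1 = 4 × 0.35640083 × 0.2910 = 0.414851 (base)
P(M+6) = C(4,3) × 0.709^1 × 0.291^3 = 4 × 0.7090 × 0.02464217 = 0.069885
Relative intensity = 0.069885 / 0.414851 × 100 = 16.85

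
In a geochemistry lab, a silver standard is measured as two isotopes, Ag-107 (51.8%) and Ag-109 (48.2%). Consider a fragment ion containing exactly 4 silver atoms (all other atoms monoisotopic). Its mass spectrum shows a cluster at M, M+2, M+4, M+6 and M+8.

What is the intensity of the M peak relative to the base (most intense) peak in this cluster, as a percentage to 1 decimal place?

Term probabilities: M 0.0720, M+2 0.2680, M+4 0.3740, M+6 0.2320, M+8 0.0540. Base peak = M+4.
P(M+4) = C(4,2) × 0.518^2 × 0.482^2 = 6 × 0.268324 × 0.232324 = 0.374029 (base)
P(M) = C(4,0) × 0.518^4 × 0.482^0 = 1 × 0.07199777 × 1.0000 = 0.071998
Relative intensity = 0.071998 / 0.374029 × 100 = 19.2

19.2%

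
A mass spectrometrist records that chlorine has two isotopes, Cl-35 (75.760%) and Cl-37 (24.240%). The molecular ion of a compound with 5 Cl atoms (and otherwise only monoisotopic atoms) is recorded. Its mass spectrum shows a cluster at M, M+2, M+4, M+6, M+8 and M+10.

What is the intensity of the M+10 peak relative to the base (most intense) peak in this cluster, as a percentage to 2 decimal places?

0.21%

Term probabilities: M 0.2496, M+2 0.3993, M+4 0.2555, M+6 0.0817, M+8 0.0131, M+10 0.0008. Base peak = M+2.
P(M+2) = C(5,1) × 0.75760^4 × 0.24240^1 = 5 × 0.32942751 × 0.2424 = 0.399266 (base)
P(M+10) = C(5,5) × 0.75760^0 × 0.24240^5 = 1 × 1.0000 × 0.00083688 = 0.000837
Relative intensity = 0.000837 / 0.399266 × 100 = 0.21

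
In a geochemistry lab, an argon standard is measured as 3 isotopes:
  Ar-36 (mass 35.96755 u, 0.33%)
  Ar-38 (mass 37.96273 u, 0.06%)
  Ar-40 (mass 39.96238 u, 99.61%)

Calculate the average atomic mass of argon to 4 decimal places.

39.9480 u

Average mass = Σ (abundance × isotope mass) = 0.0033 × 35.96755 + 0.0006 × 37.96273 + 0.9961 × 39.96238
= 0.118693 + 0.022778 + 39.806527 = 39.947998 u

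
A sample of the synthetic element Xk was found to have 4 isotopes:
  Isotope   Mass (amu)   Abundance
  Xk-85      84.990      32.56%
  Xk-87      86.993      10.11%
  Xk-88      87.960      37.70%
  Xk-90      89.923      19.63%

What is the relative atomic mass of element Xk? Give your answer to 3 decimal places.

The abundance-weighted mean is 0.3256 × 84.990 + 0.1011 × 86.993 + 0.3770 × 87.960 + 0.1963 × 89.923
= 27.6727 + 8.7950 + 33.1609 + 17.6519 = 87.2805 amu

87.281 amu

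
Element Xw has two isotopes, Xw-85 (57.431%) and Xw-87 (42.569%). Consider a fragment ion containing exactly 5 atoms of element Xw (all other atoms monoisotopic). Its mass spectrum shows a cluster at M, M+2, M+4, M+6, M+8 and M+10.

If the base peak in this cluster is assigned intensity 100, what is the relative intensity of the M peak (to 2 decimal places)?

(0.57431 + 0.42569)^5 gives M 0.0625, M+2 0.2316, M+4 0.3433, M+6 0.2544, M+8 0.0943, M+10 0.0140; the largest is M+4.
P(M+4) = C(5,2) × 0.57431^3 × 0.42569^2 = 10 × 0.1894258 × 0.18121198 = 0.343262 (base)
P(M) = C(5,0) × 0.57431^5 × 0.42569^0 = 1 × 0.06247869 × 1.0000 = 0.062479
Relative intensity = 0.062479 / 0.343262 × 100 = 18.20

18.20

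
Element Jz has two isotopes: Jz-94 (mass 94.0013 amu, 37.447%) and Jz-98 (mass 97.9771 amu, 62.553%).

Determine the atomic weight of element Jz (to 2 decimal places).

96.49 amu

Weight each isotope mass by its fractional abundance: 0.37447 × 94.0013 + 0.62553 × 97.9771
= 35.20067 + 61.28762 = 96.48829 amu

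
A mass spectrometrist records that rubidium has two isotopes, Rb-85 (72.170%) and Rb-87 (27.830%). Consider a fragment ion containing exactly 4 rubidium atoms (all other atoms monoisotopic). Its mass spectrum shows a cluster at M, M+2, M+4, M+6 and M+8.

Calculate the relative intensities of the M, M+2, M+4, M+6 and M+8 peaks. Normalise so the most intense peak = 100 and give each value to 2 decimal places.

64.83 : 100.00 : 57.84 : 14.87 : 1.43

The 4 Rb atoms are independent, so intensities follow the terms of (0.72170 + 0.27830)^4.
P(M) = 0.72170^4 = 0.271286
P(M+2) = 4 × 0.72170^3 × 0.27830^1 = 0.418450
P(M+4) = 6 × 0.72170^2 × 0.27830^2 = 0.242042
P(M+6) = 4 × 0.72170^1 × 0.27830^3 = 0.062224
P(M+8) = 0.27830^4 = 0.005999
The M+2 peak is largest (0.418450); scaling to 100 gives 64.83 : 100.00 : 57.84 : 14.87 : 1.43.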